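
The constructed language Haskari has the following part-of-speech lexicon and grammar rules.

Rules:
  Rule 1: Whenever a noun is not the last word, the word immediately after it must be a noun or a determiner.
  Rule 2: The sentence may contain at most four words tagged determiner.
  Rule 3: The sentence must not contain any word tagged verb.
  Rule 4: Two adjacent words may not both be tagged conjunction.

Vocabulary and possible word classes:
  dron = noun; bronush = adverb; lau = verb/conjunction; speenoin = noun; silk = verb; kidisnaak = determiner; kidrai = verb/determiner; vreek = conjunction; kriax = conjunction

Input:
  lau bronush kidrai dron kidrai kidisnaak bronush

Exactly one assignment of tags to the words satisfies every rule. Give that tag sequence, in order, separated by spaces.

Candidates per position — 1:lau {verb,conjunction}; 2:bronush {adverb}; 3:kidrai {verb,determiner}; 4:dron {noun}; 5:kidrai {verb,determiner}; 6:kidisnaak {determiner}; 7:bronush {adverb}.
Word 1 cannot be verb — rule 3 would then fail for every completion. It is conjunction.
Word 3 cannot be verb — rule 3 would then fail for every completion. It is determiner.
Word 5 cannot be verb — rule 1 would then fail for every completion. It is determiner.
The unique satisfying tagging is: conjunction adverb determiner noun determiner determiner adverb.
Check: rule 1 holds; rule 2 holds; rule 3 holds; rule 4 holds.

conjunction adverb determiner noun determiner determiner adverb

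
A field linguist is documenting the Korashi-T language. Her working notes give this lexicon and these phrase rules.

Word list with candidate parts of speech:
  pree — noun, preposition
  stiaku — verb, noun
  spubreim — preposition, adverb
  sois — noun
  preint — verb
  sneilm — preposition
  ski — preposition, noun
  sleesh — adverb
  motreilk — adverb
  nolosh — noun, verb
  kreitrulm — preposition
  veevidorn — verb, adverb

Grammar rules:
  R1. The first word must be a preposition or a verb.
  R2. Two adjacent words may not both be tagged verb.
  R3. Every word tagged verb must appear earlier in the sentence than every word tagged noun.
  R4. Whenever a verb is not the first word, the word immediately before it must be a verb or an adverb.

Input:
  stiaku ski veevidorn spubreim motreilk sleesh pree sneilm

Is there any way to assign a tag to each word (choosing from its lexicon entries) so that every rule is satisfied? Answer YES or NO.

Candidates per position — 1:stiaku {verb,noun}; 2:ski {preposition,noun}; 3:veevidorn {verb,adverb}; 4:spubreim {preposition,adverb}; 5:motreilk {adverb}; 6:sleesh {adverb}; 7:pree {noun,preposition}; 8:sneilm {preposition}.
One satisfying assignment: verb preposition adverb adverb adverb adverb preposition preposition.
Verifying each rule — rule 1 ok; rule 2 ok; rule 3 ok; rule 4 ok.

YES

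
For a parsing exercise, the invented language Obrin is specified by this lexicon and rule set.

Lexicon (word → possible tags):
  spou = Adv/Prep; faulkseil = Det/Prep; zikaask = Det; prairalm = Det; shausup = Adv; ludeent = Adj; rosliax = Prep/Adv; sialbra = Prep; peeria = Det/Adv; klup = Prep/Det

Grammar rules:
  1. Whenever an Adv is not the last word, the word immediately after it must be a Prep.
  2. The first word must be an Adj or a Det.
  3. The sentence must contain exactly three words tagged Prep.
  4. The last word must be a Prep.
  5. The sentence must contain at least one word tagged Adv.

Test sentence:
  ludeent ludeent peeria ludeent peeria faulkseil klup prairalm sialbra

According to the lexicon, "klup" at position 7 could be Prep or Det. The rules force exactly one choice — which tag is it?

Candidates per position — 1:ludeent {Adj}; 2:ludeent {Adj}; 3:peeria {Det,Adv}; 4:ludeent {Adj}; 5:peeria {Det,Adv}; 6:faulkseil {Det,Prep}; 7:klup {Prep,Det}; 8:prairalm {Det}; 9:sialbra {Prep}.
Word 3 cannot be Adv — rule 1 would then fail for every completion. It is Det.
Word 5 cannot be Det — rule 5 would then fail for every completion. It is Adv.
Word 6 cannot be Det — rule 1 would then fail for every completion. It is Prep.
Word 7 cannot be Det — rule 3 would then fail for every completion. It is Prep.
The only consistent sequence is: Adj Adj Det Adj Adv Prep Prep Det Prep.
Verifying each rule — rule 1 holds; rule 2 holds; rule 3 holds; rule 4 holds; rule 5 holds.

Prep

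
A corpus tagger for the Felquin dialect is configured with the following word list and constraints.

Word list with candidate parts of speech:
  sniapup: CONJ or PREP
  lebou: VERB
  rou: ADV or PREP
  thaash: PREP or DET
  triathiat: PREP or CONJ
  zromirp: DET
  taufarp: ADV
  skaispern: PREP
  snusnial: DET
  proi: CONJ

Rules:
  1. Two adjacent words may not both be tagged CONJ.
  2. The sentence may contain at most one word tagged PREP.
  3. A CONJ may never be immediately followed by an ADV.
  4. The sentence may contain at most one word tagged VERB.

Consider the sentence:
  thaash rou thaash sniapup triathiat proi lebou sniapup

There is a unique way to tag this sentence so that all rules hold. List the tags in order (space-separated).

DET ADV DET CONJ PREP CONJ VERB CONJ

Candidates per position — 1:thaash {PREP,DET}; 2:rou {ADV,PREP}; 3:thaash {PREP,DET}; 4:sniapup {CONJ,PREP}; 5:triathiat {PREP,CONJ}; 6:proi {CONJ}; 7:lebou {VERB}; 8:sniapup {CONJ,PREP}.
At position 5, choosing CONJ makes rule 1 impossible to satisfy; hence PREP.
At position 8, choosing PREP makes rule 2 impossible to satisfy; hence CONJ.
At position 1, choosing PREP makes rule 2 impossible to satisfy; hence DET.
At position 2, choosing PREP makes rule 2 impossible to satisfy; hence ADV.
At position 3, choosing PREP makes rule 2 impossible to satisfy; hence DET.
At position 4, choosing PREP makes rule 2 impossible to satisfy; hence CONJ.
So the tagging must be: DET ADV DET CONJ PREP CONJ VERB CONJ.
Check: rule 1 ✓; rule 2 ✓; rule 3 ✓; rule 4 ✓.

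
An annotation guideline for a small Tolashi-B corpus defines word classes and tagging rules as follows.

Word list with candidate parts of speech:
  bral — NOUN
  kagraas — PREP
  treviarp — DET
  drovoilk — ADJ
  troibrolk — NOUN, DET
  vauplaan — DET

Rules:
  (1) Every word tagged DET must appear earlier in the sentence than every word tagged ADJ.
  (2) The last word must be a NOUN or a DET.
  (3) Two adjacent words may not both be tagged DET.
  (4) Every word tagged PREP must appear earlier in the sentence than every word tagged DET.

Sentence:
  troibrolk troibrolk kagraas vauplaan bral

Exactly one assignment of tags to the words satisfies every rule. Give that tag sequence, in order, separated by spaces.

Candidates per position — 1:troibrolk {NOUN,DET}; 2:troibrolk {NOUN,DET}; 3:kagraas {PREP}; 4:vauplaan {DET}; 5:bral {NOUN}.
Position 1: tagging it DET would leave rule 4 unsatisfiable, so it must be NOUN.
Position 2: tagging it DET would leave rule 4 unsatisfiable, so it must be NOUN.
The only consistent sequence is: NOUN NOUN PREP DET NOUN.
Verifying each rule — rule 1 ✓; rule 2 ✓; rule 3 ✓; rule 4 ✓.

NOUN NOUN PREP DET NOUN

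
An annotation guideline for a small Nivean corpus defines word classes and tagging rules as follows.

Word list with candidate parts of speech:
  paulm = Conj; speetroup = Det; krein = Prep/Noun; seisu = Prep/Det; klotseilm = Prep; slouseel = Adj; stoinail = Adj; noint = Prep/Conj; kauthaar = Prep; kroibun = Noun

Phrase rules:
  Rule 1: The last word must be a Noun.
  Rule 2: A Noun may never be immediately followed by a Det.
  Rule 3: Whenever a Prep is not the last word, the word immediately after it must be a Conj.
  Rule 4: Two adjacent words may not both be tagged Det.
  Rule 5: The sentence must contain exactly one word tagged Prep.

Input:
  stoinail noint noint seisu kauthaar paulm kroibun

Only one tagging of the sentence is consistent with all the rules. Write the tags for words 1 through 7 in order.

Candidates per position — 1:stoinail {Adj}; 2:noint {Prep,Conj}; 3:noint {Prep,Conj}; 4:seisu {Prep,Det}; 5:kauthaar {Prep}; 6:paulm {Conj}; 7:kroibun {Noun}.
Position 2: tagging it Prep would leave rule 5 unsatisfiable, so it must be Conj.
Position 3: tagging it Prep would leave rule 3 unsatisfiable, so it must be Conj.
Position 4: tagging it Prep would leave rule 3 unsatisfiable, so it must be Det.
The only consistent sequence is: Adj Conj Conj Det Prep Conj Noun.
Verifying each rule — rule 1 ok; rule 2 ok; rule 3 ok; rule 4 ok; rule 5 ok.

Adj Conj Conj Det Prep Conj Noun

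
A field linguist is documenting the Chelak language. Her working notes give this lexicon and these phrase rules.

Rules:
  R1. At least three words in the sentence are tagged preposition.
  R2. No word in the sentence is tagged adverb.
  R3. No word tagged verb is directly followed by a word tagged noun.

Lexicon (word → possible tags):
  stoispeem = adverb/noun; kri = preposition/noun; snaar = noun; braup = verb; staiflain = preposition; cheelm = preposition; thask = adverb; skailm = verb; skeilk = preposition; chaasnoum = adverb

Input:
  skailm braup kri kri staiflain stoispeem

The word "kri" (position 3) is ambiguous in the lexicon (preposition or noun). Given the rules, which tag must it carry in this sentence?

Candidates per position — 1:skailm {verb}; 2:braup {verb}; 3:kri {preposition,noun}; 4:kri {preposition,noun}; 5:staiflain {preposition}; 6:stoispeem {adverb,noun}.
If word 3 were noun, no tagging could satisfy rule 1; so word 3 is preposition.
If word 4 were noun, no tagging could satisfy rule 1; so word 4 is preposition.
If word 6 were adverb, no tagging could satisfy rule 2; so word 6 is noun.
That leaves exactly one tagging: verb verb preposition preposition preposition noun.
Checking: rule 1 satisfied; rule 2 satisfied; rule 3 satisfied.

preposition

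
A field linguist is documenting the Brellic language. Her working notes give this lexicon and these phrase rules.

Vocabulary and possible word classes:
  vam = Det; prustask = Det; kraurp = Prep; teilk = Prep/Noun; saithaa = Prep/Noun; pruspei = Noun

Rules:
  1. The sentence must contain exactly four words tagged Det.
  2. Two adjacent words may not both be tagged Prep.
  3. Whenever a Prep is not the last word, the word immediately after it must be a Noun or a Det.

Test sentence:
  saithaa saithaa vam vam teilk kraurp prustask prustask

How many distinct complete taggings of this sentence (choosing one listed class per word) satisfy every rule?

Candidates per position — 1:saithaa {Prep,Noun}; 2:saithaa {Prep,Noun}; 3:vam {Det}; 4:vam {Det}; 5:teilk {Prep,Noun}; 6:kraurp {Prep}; 7:prustask {Det}; 8:prustask {Det}.
There are 8 candidate sequences in total.
The sequences that satisfy every rule: Prep Noun Det Det Noun Prep Det Det; Noun Prep Det Det Noun Prep Det Det; Noun Noun Det Det Noun Prep Det Det.
Count = 3.

3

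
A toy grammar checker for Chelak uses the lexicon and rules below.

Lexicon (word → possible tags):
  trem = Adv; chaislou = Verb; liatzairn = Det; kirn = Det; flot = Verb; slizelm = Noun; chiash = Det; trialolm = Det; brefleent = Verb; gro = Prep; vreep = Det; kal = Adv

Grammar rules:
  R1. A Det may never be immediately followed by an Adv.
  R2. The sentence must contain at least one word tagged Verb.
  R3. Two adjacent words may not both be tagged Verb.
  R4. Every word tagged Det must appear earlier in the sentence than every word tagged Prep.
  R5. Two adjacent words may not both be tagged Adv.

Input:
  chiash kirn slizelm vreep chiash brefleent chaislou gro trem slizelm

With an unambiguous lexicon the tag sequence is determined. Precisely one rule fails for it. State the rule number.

3

Fixed tagging: Det Det Noun Det Det Verb Verb Prep Adv Noun.
Checking each rule: R1 pass, R2 pass, R3 fail, R4 pass, R5 pass.
Only rule 3 fails.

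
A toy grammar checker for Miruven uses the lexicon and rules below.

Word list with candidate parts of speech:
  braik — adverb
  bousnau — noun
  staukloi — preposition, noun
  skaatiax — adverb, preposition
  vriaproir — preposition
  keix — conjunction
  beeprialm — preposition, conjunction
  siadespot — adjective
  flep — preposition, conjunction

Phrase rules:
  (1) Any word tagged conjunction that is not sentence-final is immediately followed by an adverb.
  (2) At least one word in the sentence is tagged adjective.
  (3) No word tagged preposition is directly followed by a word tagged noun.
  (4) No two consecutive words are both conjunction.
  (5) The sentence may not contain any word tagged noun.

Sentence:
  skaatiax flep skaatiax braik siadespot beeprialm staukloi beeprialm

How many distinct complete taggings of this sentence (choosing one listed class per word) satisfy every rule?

12

Candidates per position — 1:skaatiax {adverb,preposition}; 2:flep {preposition,conjunction}; 3:skaatiax {adverb,preposition}; 4:braik {adverb}; 5:siadespot {adjective}; 6:beeprialm {preposition,conjunction}; 7:staukloi {preposition,noun}; 8:beeprialm {preposition,conjunction}.
There are 64 candidate sequences in total.
Checking each against the rules leaves 12 sequences.
Count = 12.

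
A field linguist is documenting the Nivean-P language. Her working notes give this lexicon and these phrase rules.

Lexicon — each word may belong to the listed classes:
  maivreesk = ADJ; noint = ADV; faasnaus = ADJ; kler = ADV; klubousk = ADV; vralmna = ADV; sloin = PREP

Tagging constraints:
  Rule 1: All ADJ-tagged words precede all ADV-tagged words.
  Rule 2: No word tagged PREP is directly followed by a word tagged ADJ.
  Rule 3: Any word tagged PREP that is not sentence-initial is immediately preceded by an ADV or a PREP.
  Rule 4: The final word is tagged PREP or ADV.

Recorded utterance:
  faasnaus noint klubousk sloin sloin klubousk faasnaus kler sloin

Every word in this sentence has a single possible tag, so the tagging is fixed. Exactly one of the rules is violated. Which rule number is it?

Fixed tagging: ADJ ADV ADV PREP PREP ADV ADJ ADV PREP.
Checking each rule: R1 ✗, R2 ✓, R3 ✓, R4 ✓.
Only rule 1 fails.

1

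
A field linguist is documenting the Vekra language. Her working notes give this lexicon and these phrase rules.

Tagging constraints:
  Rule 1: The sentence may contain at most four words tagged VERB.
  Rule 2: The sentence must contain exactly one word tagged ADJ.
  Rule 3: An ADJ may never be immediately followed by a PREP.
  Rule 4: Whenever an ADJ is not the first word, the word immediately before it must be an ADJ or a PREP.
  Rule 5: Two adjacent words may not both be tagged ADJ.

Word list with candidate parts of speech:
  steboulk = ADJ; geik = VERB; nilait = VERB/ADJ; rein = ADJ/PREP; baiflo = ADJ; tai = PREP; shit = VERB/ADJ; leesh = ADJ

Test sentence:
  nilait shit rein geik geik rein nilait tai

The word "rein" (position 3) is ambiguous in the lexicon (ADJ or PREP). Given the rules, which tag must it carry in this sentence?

PREP

Candidates per position — 1:nilait {VERB,ADJ}; 2:shit {VERB,ADJ}; 3:rein {ADJ,PREP}; 4:geik {VERB}; 5:geik {VERB}; 6:rein {ADJ,PREP}; 7:nilait {VERB,ADJ}; 8:tai {PREP}.
At position 6, choosing ADJ makes rule 4 impossible to satisfy; hence PREP.
At position 7, choosing ADJ makes rule 3 impossible to satisfy; hence VERB.
Position 3: the remaining choice is settled jointly with positions 1, 2 — only PREP at position 3 is part of a tagging that satisfies every rule.
That leaves exactly one tagging: ADJ VERB PREP VERB VERB PREP VERB PREP.
Verifying each rule — rule 1 ✓; rule 2 ✓; rule 3 ✓; rule 4 ✓; rule 5 ✓.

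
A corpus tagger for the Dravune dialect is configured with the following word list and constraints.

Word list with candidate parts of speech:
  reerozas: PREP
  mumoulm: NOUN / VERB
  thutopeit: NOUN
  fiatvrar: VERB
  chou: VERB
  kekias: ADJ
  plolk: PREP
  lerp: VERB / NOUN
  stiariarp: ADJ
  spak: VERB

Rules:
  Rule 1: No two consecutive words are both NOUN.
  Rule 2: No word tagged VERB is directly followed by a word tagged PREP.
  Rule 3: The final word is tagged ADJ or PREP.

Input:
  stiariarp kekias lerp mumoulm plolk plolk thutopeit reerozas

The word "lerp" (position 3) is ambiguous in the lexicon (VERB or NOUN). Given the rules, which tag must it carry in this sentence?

VERB

Candidates per position — 1:stiariarp {ADJ}; 2:kekias {ADJ}; 3:lerp {VERB,NOUN}; 4:mumoulm {NOUN,VERB}; 5:plolk {PREP}; 6:plolk {PREP}; 7:thutopeit {NOUN}; 8:reerozas {PREP}.
At position 4, choosing VERB makes rule 2 impossible to satisfy; hence NOUN.
At position 3, choosing NOUN makes rule 1 impossible to satisfy; hence VERB.
The only consistent sequence is: ADJ ADJ VERB NOUN PREP PREP NOUN PREP.
Rule-by-rule: rule 1 ok; rule 2 ok; rule 3 ok.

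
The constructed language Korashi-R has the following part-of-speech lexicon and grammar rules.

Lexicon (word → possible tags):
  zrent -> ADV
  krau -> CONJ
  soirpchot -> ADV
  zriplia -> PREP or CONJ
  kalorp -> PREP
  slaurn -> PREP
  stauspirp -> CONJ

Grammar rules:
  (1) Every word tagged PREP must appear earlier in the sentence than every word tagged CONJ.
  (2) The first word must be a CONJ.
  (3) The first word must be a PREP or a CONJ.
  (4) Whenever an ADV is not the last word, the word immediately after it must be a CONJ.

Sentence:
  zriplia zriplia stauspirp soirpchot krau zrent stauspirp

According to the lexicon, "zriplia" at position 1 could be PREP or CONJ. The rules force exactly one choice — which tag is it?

Candidates per position — 1:zriplia {PREP,CONJ}; 2:zriplia {PREP,CONJ}; 3:stauspirp {CONJ}; 4:soirpchot {ADV}; 5:krau {CONJ}; 6:zrent {ADV}; 7:stauspirp {CONJ}.
Position 1: tagging it PREP would leave rule 2 unsatisfiable, so it must be CONJ.
Position 2: tagging it PREP would leave rule 1 unsatisfiable, so it must be CONJ.
The only consistent sequence is: CONJ CONJ CONJ ADV CONJ ADV CONJ.
Verifying each rule — rule 1 ok; rule 2 ok; rule 3 ok; rule 4 ok.

CONJ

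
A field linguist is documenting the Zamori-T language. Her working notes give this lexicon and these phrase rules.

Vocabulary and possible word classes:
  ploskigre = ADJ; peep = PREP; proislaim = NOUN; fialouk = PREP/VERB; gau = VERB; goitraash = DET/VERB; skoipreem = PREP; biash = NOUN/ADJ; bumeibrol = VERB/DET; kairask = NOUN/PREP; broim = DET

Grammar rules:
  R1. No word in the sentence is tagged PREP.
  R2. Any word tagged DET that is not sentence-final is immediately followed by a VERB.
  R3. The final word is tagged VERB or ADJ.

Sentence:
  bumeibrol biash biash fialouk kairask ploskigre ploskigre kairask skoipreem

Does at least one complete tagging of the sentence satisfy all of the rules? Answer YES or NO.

Candidates per position — 1:bumeibrol {VERB,DET}; 2:biash {NOUN,ADJ}; 3:biash {NOUN,ADJ}; 4:fialouk {PREP,VERB}; 5:kairask {NOUN,PREP}; 6:ploskigre {ADJ}; 7:ploskigre {ADJ}; 8:kairask {NOUN,PREP}; 9:skoipreem {PREP}.
Rule 1 cannot be satisfied by any choice of tags from the lexicon.
So there is no consistent tagging.

NO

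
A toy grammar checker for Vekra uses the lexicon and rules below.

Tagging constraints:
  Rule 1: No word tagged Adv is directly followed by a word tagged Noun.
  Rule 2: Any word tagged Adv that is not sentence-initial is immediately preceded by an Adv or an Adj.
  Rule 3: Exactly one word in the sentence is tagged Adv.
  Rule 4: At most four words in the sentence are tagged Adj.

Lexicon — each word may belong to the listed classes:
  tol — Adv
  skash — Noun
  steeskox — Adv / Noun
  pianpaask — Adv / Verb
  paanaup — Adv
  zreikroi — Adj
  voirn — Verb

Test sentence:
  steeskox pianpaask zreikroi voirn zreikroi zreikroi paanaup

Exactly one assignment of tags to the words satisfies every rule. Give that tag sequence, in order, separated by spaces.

Noun Verb Adj Verb Adj Adj Adv

Candidates per position — 1:steeskox {Adv,Noun}; 2:pianpaask {Adv,Verb}; 3:zreikroi {Adj}; 4:voirn {Verb}; 5:zreikroi {Adj}; 6:zreikroi {Adj}; 7:paanaup {Adv}.
At position 1, choosing Adv makes rule 3 impossible to satisfy; hence Noun.
At position 2, choosing Adv makes rule 2 impossible to satisfy; hence Verb.
The unique satisfying tagging is: Noun Verb Adj Verb Adj Adj Adv.
Checking: rule 1 satisfied; rule 2 satisfied; rule 3 satisfied; rule 4 satisfied.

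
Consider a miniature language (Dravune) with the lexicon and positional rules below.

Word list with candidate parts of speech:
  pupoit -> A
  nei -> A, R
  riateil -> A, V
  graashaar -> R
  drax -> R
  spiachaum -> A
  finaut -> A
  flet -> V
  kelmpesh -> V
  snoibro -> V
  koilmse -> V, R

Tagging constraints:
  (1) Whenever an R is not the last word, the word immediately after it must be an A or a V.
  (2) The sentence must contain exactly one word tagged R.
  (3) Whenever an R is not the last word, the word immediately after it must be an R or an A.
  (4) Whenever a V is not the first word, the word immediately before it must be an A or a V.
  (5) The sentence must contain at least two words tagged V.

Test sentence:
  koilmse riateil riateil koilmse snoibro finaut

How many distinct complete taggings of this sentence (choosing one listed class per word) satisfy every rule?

2

Candidates per position — 1:koilmse {V,R}; 2:riateil {A,V}; 3:riateil {A,V}; 4:koilmse {V,R}; 5:snoibro {V}; 6:finaut {A}.
There are 16 candidate sequences in total.
The sequences that satisfy every rule: R A A V V A; R A V V V A.
Count = 2.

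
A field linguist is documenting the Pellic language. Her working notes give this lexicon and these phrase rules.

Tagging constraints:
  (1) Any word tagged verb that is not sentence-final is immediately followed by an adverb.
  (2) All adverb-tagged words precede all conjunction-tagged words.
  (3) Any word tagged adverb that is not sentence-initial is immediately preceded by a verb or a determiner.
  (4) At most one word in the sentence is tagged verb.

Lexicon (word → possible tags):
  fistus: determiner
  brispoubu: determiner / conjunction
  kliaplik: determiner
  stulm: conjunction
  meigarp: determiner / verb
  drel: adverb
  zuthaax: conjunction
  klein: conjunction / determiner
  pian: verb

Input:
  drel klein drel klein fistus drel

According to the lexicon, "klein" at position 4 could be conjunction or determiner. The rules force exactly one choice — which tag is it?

determiner

Candidates per position — 1:drel {adverb}; 2:klein {conjunction,determiner}; 3:drel {adverb}; 4:klein {conjunction,determiner}; 5:fistus {determiner}; 6:drel {adverb}.
At position 2, choosing conjunction makes rule 2 impossible to satisfy; hence determiner.
At position 4, choosing conjunction makes rule 2 impossible to satisfy; hence determiner.
The only consistent sequence is: adverb determiner adverb determiner determiner adverb.
Checking: rule 1 ok; rule 2 ok; rule 3 ok; rule 4 ok.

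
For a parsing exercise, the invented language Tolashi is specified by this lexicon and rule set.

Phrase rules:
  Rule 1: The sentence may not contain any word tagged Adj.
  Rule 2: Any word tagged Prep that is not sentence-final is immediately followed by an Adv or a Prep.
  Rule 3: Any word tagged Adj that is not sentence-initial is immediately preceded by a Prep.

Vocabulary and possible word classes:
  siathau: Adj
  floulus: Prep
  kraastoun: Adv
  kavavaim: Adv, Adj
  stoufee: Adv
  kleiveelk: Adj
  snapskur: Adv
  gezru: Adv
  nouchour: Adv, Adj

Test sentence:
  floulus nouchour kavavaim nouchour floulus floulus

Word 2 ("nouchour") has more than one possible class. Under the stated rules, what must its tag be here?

Candidates per position — 1:floulus {Prep}; 2:nouchour {Adv,Adj}; 3:kavavaim {Adv,Adj}; 4:nouchour {Adv,Adj}; 5:floulus {Prep}; 6:floulus {Prep}.
Word 2 cannot be Adj — rule 1 would then fail for every completion. It is Adv.
Word 3 cannot be Adj — rule 1 would then fail for every completion. It is Adv.
Word 4 cannot be Adj — rule 1 would then fail for every completion. It is Adv.
The unique satisfying tagging is: Prep Adv Adv Adv Prep Prep.
Check: rule 1 holds; rule 2 holds; rule 3 holds.

Adv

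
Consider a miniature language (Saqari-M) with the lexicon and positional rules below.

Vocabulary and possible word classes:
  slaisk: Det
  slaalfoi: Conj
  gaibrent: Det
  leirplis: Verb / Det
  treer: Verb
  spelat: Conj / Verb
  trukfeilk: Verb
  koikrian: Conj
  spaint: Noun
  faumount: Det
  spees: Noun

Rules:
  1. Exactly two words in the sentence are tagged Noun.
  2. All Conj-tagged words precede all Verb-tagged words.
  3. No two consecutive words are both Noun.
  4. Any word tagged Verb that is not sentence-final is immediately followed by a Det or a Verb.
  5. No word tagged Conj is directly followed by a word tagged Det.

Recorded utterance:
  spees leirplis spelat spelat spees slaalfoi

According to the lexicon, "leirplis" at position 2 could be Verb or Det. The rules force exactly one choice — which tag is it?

Det

Candidates per position — 1:spees {Noun}; 2:leirplis {Verb,Det}; 3:spelat {Conj,Verb}; 4:spelat {Conj,Verb}; 5:spees {Noun}; 6:slaalfoi {Conj}.
If word 2 were Verb, no tagging could satisfy rule 2; so word 2 is Det.
If word 3 were Verb, no tagging could satisfy rule 2; so word 3 is Conj.
If word 4 were Verb, no tagging could satisfy rule 2; so word 4 is Conj.
The only consistent sequence is: Noun Det Conj Conj Noun Conj.
Verifying each rule — rule 1 holds; rule 2 holds; rule 3 holds; rule 4 holds; rule 5 holds.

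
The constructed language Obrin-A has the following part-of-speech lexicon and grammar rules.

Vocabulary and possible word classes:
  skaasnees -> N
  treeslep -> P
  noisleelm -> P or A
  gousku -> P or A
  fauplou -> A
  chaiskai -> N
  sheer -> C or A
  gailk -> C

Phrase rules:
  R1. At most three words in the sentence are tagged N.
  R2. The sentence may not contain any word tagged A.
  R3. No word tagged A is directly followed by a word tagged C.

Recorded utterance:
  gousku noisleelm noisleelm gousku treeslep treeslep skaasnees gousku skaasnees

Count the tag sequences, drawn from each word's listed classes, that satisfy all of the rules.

Candidates per position — 1:gousku {P,A}; 2:noisleelm {P,A}; 3:noisleelm {P,A}; 4:gousku {P,A}; 5:treeslep {P}; 6:treeslep {P}; 7:skaasnees {N}; 8:gousku {P,A}; 9:skaasnees {N}.
There are 32 candidate sequences in total.
The sequences that satisfy every rule: P P P P P P N P N.
Count = 1.

1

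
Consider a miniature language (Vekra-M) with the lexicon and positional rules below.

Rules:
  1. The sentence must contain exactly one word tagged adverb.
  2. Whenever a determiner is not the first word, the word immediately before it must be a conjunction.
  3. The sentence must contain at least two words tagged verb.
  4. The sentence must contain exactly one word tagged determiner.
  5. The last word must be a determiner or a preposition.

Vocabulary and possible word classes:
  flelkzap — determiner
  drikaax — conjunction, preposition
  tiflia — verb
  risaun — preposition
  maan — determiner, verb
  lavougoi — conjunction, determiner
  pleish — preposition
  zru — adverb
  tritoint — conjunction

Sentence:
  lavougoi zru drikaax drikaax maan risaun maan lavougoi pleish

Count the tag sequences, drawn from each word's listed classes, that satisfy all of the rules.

Candidates per position — 1:lavougoi {conjunction,determiner}; 2:zru {adverb}; 3:drikaax {conjunction,preposition}; 4:drikaax {conjunction,preposition}; 5:maan {determiner,verb}; 6:risaun {preposition}; 7:maan {determiner,verb}; 8:lavougoi {conjunction,determiner}; 9:pleish {preposition}.
There are 64 candidate sequences in total.
The sequences that satisfy every rule: determiner adverb conjunction conjunction verb preposition verb conjunction preposition; determiner adverb conjunction preposition verb preposition verb conjunction preposition; determiner adverb preposition conjunction verb preposition verb conjunction preposition; determiner adverb preposition preposition verb preposition verb conjunction preposition.
Count = 4.

4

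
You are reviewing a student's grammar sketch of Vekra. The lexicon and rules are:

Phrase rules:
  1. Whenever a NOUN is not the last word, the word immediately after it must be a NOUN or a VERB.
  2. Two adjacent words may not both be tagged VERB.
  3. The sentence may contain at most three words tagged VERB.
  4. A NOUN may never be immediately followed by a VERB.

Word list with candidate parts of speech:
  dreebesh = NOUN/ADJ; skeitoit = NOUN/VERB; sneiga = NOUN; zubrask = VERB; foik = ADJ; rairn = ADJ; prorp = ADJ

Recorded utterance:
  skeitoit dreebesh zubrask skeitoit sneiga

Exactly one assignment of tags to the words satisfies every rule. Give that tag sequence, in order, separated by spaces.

VERB ADJ VERB NOUN NOUN

Candidates per position — 1:skeitoit {NOUN,VERB}; 2:dreebesh {NOUN,ADJ}; 3:zubrask {VERB}; 4:skeitoit {NOUN,VERB}; 5:sneiga {NOUN}.
Word 2 cannot be NOUN — rule 4 would then fail for every completion. It is ADJ.
Word 4 cannot be VERB — rule 2 would then fail for every completion. It is NOUN.
Word 1 cannot be NOUN — rule 1 would then fail for every completion. It is VERB.
The only consistent sequence is: VERB ADJ VERB NOUN NOUN.
Rule-by-rule: rule 1 holds; rule 2 holds; rule 3 holds; rule 4 holds.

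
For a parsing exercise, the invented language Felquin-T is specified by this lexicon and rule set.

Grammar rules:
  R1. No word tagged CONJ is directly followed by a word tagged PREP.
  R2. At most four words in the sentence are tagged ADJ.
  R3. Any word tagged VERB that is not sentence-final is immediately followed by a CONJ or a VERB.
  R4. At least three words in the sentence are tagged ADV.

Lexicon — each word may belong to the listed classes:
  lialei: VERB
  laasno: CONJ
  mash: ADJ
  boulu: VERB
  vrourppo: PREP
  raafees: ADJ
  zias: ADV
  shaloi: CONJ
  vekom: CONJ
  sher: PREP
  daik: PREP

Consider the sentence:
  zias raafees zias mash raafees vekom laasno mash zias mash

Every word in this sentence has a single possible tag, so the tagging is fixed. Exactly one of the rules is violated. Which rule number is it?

2

Fixed tagging: ADV ADJ ADV ADJ ADJ CONJ CONJ ADJ ADV ADJ.
Rule check: R1 pass, R2 fail, R3 pass, R4 pass.
Only rule 2 fails.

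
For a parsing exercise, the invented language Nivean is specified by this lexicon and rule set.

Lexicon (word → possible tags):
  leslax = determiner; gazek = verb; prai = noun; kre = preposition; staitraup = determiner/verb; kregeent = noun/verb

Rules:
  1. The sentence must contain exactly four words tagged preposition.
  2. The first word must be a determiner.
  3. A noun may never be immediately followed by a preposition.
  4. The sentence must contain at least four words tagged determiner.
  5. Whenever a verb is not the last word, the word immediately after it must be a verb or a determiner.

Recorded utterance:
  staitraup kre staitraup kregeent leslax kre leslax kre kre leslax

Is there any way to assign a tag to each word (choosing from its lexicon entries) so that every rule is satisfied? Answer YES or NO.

YES

Candidates per position — 1:staitraup {determiner,verb}; 2:kre {preposition}; 3:staitraup {determiner,verb}; 4:kregeent {noun,verb}; 5:leslax {determiner}; 6:kre {preposition}; 7:leslax {determiner}; 8:kre {preposition}; 9:kre {preposition}; 10:leslax {determiner}.
One satisfying assignment: determiner preposition determiner verb determiner preposition determiner preposition preposition determiner.
Check: rule 1 ✓; rule 2 ✓; rule 3 ✓; rule 4 ✓; rule 5 ✓.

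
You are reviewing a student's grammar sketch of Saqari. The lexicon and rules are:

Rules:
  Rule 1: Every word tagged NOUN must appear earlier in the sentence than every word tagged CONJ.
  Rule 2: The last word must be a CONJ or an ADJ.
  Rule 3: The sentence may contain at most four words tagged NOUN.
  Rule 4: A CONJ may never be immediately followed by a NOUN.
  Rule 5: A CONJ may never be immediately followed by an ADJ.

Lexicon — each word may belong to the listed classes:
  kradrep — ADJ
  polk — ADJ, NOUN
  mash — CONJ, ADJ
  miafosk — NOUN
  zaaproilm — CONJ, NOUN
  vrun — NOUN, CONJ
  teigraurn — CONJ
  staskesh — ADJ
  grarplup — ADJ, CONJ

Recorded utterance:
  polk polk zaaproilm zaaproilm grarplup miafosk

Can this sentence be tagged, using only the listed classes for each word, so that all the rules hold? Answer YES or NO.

Candidates per position — 1:polk {ADJ,NOUN}; 2:polk {ADJ,NOUN}; 3:zaaproilm {CONJ,NOUN}; 4:zaaproilm {CONJ,NOUN}; 5:grarplup {ADJ,CONJ}; 6:miafosk {NOUN}.
Rule 2 cannot be satisfied by any choice of tags from the lexicon.
So there is no consistent tagging.

NO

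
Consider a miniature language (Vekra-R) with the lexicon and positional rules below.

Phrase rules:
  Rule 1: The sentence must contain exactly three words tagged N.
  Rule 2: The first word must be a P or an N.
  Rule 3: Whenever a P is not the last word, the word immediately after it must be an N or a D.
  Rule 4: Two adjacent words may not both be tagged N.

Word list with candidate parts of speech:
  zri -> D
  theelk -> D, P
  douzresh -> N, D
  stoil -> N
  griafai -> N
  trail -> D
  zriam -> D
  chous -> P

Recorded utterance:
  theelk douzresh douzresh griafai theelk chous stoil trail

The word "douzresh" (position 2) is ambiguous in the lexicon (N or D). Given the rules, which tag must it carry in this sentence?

N

Candidates per position — 1:theelk {D,P}; 2:douzresh {N,D}; 3:douzresh {N,D}; 4:griafai {N}; 5:theelk {D,P}; 6:chous {P}; 7:stoil {N}; 8:trail {D}.
At position 1, choosing D makes rule 2 impossible to satisfy; hence P.
At position 3, choosing N makes rule 4 impossible to satisfy; hence D.
At position 5, choosing P makes rule 3 impossible to satisfy; hence D.
At position 2, choosing D makes rule 1 impossible to satisfy; hence N.
That leaves exactly one tagging: P N D N D P N D.
Check: rule 1 ✓; rule 2 ✓; rule 3 ✓; rule 4 ✓.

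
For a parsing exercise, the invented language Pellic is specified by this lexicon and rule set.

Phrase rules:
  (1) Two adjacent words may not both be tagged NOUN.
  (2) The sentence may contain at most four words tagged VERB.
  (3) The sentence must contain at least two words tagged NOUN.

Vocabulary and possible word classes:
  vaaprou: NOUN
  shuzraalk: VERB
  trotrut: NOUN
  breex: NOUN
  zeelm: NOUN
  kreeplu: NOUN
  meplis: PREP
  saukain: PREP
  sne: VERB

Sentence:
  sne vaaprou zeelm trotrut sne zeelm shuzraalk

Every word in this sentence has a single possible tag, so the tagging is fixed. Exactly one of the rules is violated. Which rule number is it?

1

Fixed tagging: VERB NOUN NOUN NOUN VERB NOUN VERB.
Applying the rules: R1 violated, R2 holds, R3 holds.
Only rule 1 fails.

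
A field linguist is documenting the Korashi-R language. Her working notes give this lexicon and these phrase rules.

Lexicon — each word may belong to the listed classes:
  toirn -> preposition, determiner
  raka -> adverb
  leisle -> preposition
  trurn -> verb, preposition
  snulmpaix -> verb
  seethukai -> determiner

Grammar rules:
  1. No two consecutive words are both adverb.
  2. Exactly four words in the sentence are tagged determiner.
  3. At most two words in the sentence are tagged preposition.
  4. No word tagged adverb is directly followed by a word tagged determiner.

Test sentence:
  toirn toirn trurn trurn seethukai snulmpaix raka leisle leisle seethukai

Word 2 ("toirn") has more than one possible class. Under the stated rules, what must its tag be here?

Candidates per position — 1:toirn {preposition,determiner}; 2:toirn {preposition,determiner}; 3:trurn {verb,preposition}; 4:trurn {verb,preposition}; 5:seethukai {determiner}; 6:snulmpaix {verb}; 7:raka {adverb}; 8:leisle {preposition}; 9:leisle {preposition}; 10:seethukai {determiner}.
Position 1: preposition is ruled out by rule 2; that leaves determiner.
Position 2: preposition is ruled out by rule 2; that leaves determiner.
Position 3: preposition is ruled out by rule 3; that leaves verb.
Position 4: preposition is ruled out by rule 3; that leaves verb.
So the tagging must be: determiner determiner verb verb determiner verb adverb preposition preposition determiner.
Check: rule 1 ok; rule 2 ok; rule 3 ok; rule 4 ok.

determiner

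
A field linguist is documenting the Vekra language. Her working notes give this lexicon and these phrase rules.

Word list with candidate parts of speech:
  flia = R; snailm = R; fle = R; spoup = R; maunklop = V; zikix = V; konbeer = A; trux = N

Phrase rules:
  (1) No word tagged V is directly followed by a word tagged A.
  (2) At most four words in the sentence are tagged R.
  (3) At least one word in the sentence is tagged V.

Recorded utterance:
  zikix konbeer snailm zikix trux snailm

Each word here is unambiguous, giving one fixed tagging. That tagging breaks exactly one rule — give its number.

Fixed tagging: V A R V N R.
Checking each rule: R1 violated, R2 holds, R3 holds.
Only rule 1 fails.

1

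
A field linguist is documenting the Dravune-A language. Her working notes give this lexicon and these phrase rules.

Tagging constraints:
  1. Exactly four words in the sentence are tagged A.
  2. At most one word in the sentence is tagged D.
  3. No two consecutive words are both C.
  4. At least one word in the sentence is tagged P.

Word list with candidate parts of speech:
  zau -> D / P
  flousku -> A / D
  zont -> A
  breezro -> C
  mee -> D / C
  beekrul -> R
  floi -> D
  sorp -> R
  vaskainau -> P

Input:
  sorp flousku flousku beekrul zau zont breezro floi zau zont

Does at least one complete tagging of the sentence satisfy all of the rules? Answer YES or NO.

Candidates per position — 1:sorp {R}; 2:flousku {A,D}; 3:flousku {A,D}; 4:beekrul {R}; 5:zau {D,P}; 6:zont {A}; 7:breezro {C}; 8:floi {D}; 9:zau {D,P}; 10:zont {A}.
One satisfying assignment: R A A R P A C D P A.
Rule-by-rule: rule 1 ✓; rule 2 ✓; rule 3 ✓; rule 4 ✓.

YES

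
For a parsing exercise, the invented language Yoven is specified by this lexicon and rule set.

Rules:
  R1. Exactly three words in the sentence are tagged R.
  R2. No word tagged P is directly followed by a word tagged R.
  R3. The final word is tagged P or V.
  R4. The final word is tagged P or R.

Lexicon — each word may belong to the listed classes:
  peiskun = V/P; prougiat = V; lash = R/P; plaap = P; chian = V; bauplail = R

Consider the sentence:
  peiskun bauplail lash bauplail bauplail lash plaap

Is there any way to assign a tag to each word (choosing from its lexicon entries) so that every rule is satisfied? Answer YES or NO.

Candidates per position — 1:peiskun {V,P}; 2:bauplail {R}; 3:lash {R,P}; 4:bauplail {R}; 5:bauplail {R}; 6:lash {R,P}; 7:plaap {P}.
Every candidate sequence violates at least one rule; no consistent tagging exists.

NO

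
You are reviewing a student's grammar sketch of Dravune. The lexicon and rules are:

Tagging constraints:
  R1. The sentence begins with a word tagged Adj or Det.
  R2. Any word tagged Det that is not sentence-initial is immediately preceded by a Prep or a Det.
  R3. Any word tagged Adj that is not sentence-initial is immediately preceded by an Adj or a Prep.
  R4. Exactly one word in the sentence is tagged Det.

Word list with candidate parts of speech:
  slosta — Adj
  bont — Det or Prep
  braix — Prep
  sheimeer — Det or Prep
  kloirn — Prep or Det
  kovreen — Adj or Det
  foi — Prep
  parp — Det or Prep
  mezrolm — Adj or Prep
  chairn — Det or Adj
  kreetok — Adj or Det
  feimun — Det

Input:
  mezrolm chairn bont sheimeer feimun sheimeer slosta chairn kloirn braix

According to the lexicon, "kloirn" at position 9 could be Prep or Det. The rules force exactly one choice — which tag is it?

Prep

Candidates per position — 1:mezrolm {Adj,Prep}; 2:chairn {Det,Adj}; 3:bont {Det,Prep}; 4:sheimeer {Det,Prep}; 5:feimun {Det}; 6:sheimeer {Det,Prep}; 7:slosta {Adj}; 8:chairn {Det,Adj}; 9:kloirn {Prep,Det}; 10:braix {Prep}.
Word 1 cannot be Prep — rule 1 would then fail for every completion. It is Adj.
Word 2 cannot be Det — rule 2 would then fail for every completion. It is Adj.
Word 3 cannot be Det — rule 2 would then fail for every completion. It is Prep.
Word 4 cannot be Det — rule 4 would then fail for every completion. It is Prep.
Word 6 cannot be Det — rule 3 would then fail for every completion. It is Prep.
Word 8 cannot be Det — rule 2 would then fail for every completion. It is Adj.
Word 9 cannot be Det — rule 2 would then fail for every completion. It is Prep.
That leaves exactly one tagging: Adj Adj Prep Prep Det Prep Adj Adj Prep Prep.
Check: rule 1 ok; rule 2 ok; rule 3 ok; rule 4 ok.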